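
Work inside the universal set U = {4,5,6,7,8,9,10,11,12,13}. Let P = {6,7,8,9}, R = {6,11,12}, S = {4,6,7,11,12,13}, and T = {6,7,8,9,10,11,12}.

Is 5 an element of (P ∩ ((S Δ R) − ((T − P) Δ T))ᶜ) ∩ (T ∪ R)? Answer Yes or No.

No

5 ∉ S and 5 ∉ R, so 5 ∉ S Δ R
5 ∉ T and 5 ∉ P, so 5 ∉ T − P
5 ∉ (T − P) and 5 ∉ T, so 5 ∉ (T − P) Δ T
5 ∉ (S Δ R) and 5 ∉ ((T − P) Δ T), so 5 ∉ (S Δ R) − ((T − P) Δ T)
5 ∈ ((S Δ R) − ((T − P) Δ T))ᶜ since 5 ∉ ((S Δ R) − ((T − P) Δ T))
5 ∉ P and 5 ∈ ((S Δ R) − ((T − P) Δ T))ᶜ, so 5 ∉ P ∩ ((S Δ R) − ((T − P) Δ T))ᶜ
5 ∉ T and 5 ∉ R, so 5 ∉ T ∪ R
5 ∉ (P ∩ ((S Δ R) − ((T − P) Δ T))ᶜ) and 5 ∉ (T ∪ R), so 5 ∉ (P ∩ ((S Δ R) − ((T − P) Δ T))ᶜ) ∩ (T ∪ R)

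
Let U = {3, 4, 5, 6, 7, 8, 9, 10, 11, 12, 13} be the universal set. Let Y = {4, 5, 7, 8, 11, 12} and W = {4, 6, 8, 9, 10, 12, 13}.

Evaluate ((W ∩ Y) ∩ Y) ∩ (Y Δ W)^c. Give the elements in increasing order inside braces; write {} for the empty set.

W ∩ Y = {4, 8, 12}
(W ∩ Y) ∩ Y = {4, 8, 12}
Y Δ W = {5, 6, 7, 9, 10, 11, 13}
(Y Δ W)^c = {3, 4, 8, 12}
((W ∩ Y) ∩ Y) ∩ (Y Δ W)^c = {4, 8, 12}

{4, 8, 12}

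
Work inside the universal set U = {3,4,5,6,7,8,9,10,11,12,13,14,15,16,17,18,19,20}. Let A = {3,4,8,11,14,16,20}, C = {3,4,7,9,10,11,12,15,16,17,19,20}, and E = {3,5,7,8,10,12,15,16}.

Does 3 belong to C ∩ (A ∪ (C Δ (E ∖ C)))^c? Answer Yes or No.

3 ∈ E and 3 ∈ C, so 3 ∉ E ∖ C
3 ∈ C and 3 ∉ (E ∖ C), so 3 ∈ C Δ (E ∖ C)
3 ∈ A and 3 ∈ (C Δ (E ∖ C)), so 3 ∈ A ∪ (C Δ (E ∖ C))
3 ∉ (A ∪ (C Δ (E ∖ C)))^c since 3 ∈ (A ∪ (C Δ (E ∖ C)))
3 ∈ C and 3 ∉ (A ∪ (C Δ (E ∖ C)))^c, so 3 ∉ C ∩ (A ∪ (C Δ (E ∖ C)))^c

No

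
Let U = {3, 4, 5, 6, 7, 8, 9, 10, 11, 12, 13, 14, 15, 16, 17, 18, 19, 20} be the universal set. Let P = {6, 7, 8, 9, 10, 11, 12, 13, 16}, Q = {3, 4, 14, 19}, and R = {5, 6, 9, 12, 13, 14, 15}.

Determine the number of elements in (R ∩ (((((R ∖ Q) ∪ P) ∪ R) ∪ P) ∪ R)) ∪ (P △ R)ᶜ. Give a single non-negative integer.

R ∖ Q = {5, 6, 9, 12, 13, 15}
(R ∖ Q) ∪ P = {5, 6, 7, 8, 9, 10, 11, 12, 13, 15, 16}
((R ∖ Q) ∪ P) ∪ R = {5, 6, 7, 8, 9, 10, 11, 12, 13, 14, 15, 16}
(((R ∖ Q) ∪ P) ∪ R) ∪ P = {5, 6, 7, 8, 9, 10, 11, 12, 13, 14, 15, 16}
((((R ∖ Q) ∪ P) ∪ R) ∪ P) ∪ R = {5, 6, 7, 8, 9, 10, 11, 12, 13, 14, 15, 16}
R ∩ (((((R ∖ Q) ∪ P) ∪ R) ∪ P) ∪ R) = {5, 6, 9, 12, 13, 14, 15}
P △ R = {5, 7, 8, 10, 11, 14, 15, 16}
(P △ R)ᶜ = {3, 4, 6, 9, 12, 13, 17, 18, 19, 20}
(R ∩ (((((R ∖ Q) ∪ P) ∪ R) ∪ P) ∪ R)) ∪ (P △ R)ᶜ = {3, 4, 5, 6, 9, 12, 13, 14, 15, 17, 18, 19, 20}
|(R ∩ (((((R ∖ Q) ∪ P) ∪ R) ∪ P) ∪ R)) ∪ (P △ R)ᶜ| = 13

13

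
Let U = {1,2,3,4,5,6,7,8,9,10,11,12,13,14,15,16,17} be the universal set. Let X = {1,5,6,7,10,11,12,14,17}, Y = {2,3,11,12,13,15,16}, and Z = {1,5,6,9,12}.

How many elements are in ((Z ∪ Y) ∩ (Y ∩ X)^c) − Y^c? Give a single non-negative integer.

Z ∪ Y = {1,2,3,5,6,9,11,12,13,15,16}
Y ∩ X = {11,12}
(Y ∩ X)^c = {1,2,3,4,5,6,7,8,9,10,13,14,15,16,17}
(Z ∪ Y) ∩ (Y ∩ X)^c = {1,2,3,5,6,9,13,15,16}
Y^c = {1,4,5,6,7,8,9,10,14,17}
((Z ∪ Y) ∩ (Y ∩ X)^c) − Y^c = {2,3,13,15,16}
|((Z ∪ Y) ∩ (Y ∩ X)^c) − Y^c| = 5

5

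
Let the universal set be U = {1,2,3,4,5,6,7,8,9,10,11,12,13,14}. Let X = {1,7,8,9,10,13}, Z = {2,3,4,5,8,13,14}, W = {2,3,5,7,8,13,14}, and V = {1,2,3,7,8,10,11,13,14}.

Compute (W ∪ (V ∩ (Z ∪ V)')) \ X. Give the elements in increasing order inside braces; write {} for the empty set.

Z ∪ V = {1,2,3,4,5,7,8,10,11,13,14}
(Z ∪ V)' = {6,9,12}
V ∩ (Z ∪ V)' = {}
W ∪ (V ∩ (Z ∪ V)') = {2,3,5,7,8,13,14}
(W ∪ (V ∩ (Z ∪ V)')) \ X = {2,3,5,14}

{2,3,5,14}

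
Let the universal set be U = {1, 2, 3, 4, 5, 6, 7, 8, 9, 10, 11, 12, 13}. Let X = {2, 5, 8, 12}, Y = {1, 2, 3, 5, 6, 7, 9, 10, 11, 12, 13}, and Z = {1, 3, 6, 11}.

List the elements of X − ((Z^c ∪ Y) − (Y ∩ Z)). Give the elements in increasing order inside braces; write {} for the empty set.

Z^c = {2, 4, 5, 7, 8, 9, 10, 12, 13}
Z^c ∪ Y = {1, 2, 3, 4, 5, 6, 7, 8, 9, 10, 11, 12, 13}
Y ∩ Z = {1, 3, 6, 11}
(Z^c ∪ Y) − (Y ∩ Z) = {2, 4, 5, 7, 8, 9, 10, 12, 13}
X − ((Z^c ∪ Y) − (Y ∩ Z)) = {}

{}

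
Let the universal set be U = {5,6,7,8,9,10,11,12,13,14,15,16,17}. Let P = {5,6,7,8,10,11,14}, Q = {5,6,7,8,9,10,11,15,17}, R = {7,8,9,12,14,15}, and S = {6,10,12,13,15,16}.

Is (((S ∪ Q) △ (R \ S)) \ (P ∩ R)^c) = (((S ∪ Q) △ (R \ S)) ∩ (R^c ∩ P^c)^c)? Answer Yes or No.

S ∪ Q = {5,6,7,8,9,10,11,12,13,15,16,17}
R \ S = {7,8,9,14}
(S ∪ Q) △ (R \ S) = {5,6,10,11,12,13,14,15,16,17}
P ∩ R = {7,8,14}
(P ∩ R)^c = {5,6,9,10,11,12,13,15,16,17}
((S ∪ Q) △ (R \ S)) \ (P ∩ R)^c = {14}
R^c = {5,6,10,11,13,16,17}
P^c = {9,12,13,15,16,17}
R^c ∩ P^c = {13,16,17}
(R^c ∩ P^c)^c = {5,6,7,8,9,10,11,12,14,15}
((S ∪ Q) △ (R \ S)) ∩ (R^c ∩ P^c)^c = {5,6,10,11,12,14,15}
5 ∈ ((S ∪ Q) △ (R \ S)) ∩ (R^c ∩ P^c)^c but 5 ∉ ((S ∪ Q) △ (R \ S)) \ (P ∩ R)^c, so they differ.

No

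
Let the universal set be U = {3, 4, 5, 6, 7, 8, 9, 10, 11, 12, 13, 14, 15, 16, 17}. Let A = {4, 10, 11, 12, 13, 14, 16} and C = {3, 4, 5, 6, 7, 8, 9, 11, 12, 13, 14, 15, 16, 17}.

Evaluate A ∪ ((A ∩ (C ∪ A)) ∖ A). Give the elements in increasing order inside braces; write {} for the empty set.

C ∪ A = {3, 4, 5, 6, 7, 8, 9, 10, 11, 12, 13, 14, 15, 16, 17}
A ∩ (C ∪ A) = {4, 10, 11, 12, 13, 14, 16}
(A ∩ (C ∪ A)) ∖ A = {}
A ∪ ((A ∩ (C ∪ A)) ∖ A) = {4, 10, 11, 12, 13, 14, 16}

{4, 10, 11, 12, 13, 14, 16}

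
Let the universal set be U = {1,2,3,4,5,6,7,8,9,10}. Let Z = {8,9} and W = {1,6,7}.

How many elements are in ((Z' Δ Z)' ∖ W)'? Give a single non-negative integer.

Z' = {1,2,3,4,5,6,7,10}
Z' Δ Z = {1,2,3,4,5,6,7,8,9,10}
(Z' Δ Z)' = {}
(Z' Δ Z)' ∖ W = {}
((Z' Δ Z)' ∖ W)' = {1,2,3,4,5,6,7,8,9,10}
|((Z' Δ Z)' ∖ W)'| = 10

10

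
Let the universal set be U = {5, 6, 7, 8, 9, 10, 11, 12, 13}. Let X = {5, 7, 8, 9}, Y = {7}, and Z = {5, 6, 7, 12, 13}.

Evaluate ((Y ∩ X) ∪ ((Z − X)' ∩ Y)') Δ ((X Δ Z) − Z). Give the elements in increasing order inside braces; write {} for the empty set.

{5, 6, 7, 10, 11, 12, 13}

Y ∩ X = {7}
Z − X = {6, 12, 13}
(Z − X)' = {5, 7, 8, 9, 10, 11}
(Z − X)' ∩ Y = {7}
((Z − X)' ∩ Y)' = {5, 6, 8, 9, 10, 11, 12, 13}
(Y ∩ X) ∪ ((Z − X)' ∩ Y)' = {5, 6, 7, 8, 9, 10, 11, 12, 13}
X Δ Z = {6, 8, 9, 12, 13}
(X Δ Z) − Z = {8, 9}
((Y ∩ X) ∪ ((Z − X)' ∩ Y)') Δ ((X Δ Z) − Z) = {5, 6, 7, 10, 11, 12, 13}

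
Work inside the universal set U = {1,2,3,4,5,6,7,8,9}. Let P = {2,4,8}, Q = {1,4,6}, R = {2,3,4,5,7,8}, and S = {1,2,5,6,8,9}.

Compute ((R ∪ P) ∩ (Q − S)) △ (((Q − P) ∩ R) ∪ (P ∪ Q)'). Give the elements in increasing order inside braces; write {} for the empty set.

{3,4,5,7,9}

R ∪ P = {2,3,4,5,7,8}
Q − S = {4}
(R ∪ P) ∩ (Q − S) = {4}
Q − P = {1,6}
(Q − P) ∩ R = {}
P ∪ Q = {1,2,4,6,8}
(P ∪ Q)' = {3,5,7,9}
((Q − P) ∩ R) ∪ (P ∪ Q)' = {3,5,7,9}
((R ∪ P) ∩ (Q − S)) △ (((Q − P) ∩ R) ∪ (P ∪ Q)') = {3,4,5,7,9}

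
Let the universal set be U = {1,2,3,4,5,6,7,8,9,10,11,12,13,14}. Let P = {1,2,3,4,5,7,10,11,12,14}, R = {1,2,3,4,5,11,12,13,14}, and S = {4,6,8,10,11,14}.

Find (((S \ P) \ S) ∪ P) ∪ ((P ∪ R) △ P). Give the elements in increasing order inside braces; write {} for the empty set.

S \ P = {6,8}
(S \ P) \ S = {}
((S \ P) \ S) ∪ P = {1,2,3,4,5,7,10,11,12,14}
P ∪ R = {1,2,3,4,5,7,10,11,12,13,14}
(P ∪ R) △ P = {13}
(((S \ P) \ S) ∪ P) ∪ ((P ∪ R) △ P) = {1,2,3,4,5,7,10,11,12,13,14}

{1,2,3,4,5,7,10,11,12,13,14}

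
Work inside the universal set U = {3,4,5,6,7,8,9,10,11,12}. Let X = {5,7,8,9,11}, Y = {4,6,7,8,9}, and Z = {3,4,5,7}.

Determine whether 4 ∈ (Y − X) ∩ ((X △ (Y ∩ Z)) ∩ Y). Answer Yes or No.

Yes

4 ∈ Y and 4 ∉ X, so 4 ∈ Y − X
4 ∈ Y and 4 ∈ Z, so 4 ∈ Y ∩ Z
4 ∉ X and 4 ∈ (Y ∩ Z), so 4 ∈ X △ (Y ∩ Z)
4 ∈ (X △ (Y ∩ Z)) and 4 ∈ Y, so 4 ∈ (X △ (Y ∩ Z)) ∩ Y
4 ∈ (Y − X) and 4 ∈ ((X △ (Y ∩ Z)) ∩ Y), so 4 ∈ (Y − X) ∩ ((X △ (Y ∩ Z)) ∩ Y)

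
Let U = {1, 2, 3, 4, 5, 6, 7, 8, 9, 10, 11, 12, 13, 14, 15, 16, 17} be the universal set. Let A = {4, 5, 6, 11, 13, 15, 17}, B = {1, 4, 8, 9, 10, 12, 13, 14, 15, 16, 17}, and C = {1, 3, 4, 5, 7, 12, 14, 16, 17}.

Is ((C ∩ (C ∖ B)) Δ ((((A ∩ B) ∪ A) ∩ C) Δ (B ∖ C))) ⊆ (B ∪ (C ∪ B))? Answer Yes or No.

Yes

C ∖ B = {3, 5, 7}
C ∩ (C ∖ B) = {3, 5, 7}
A ∩ B = {4, 13, 15, 17}
(A ∩ B) ∪ A = {4, 5, 6, 11, 13, 15, 17}
((A ∩ B) ∪ A) ∩ C = {4, 5, 17}
B ∖ C = {8, 9, 10, 13, 15}
(((A ∩ B) ∪ A) ∩ C) Δ (B ∖ C) = {4, 5, 8, 9, 10, 13, 15, 17}
(C ∩ (C ∖ B)) Δ ((((A ∩ B) ∪ A) ∩ C) Δ (B ∖ C)) = {3, 4, 7, 8, 9, 10, 13, 15, 17}
C ∪ B = {1, 3, 4, 5, 7, 8, 9, 10, 12, 13, 14, 15, 16, 17}
B ∪ (C ∪ B) = {1, 3, 4, 5, 7, 8, 9, 10, 12, 13, 14, 15, 16, 17}
Every element of {3, 4, 7, 8, 9, 10, 13, 15, 17} is in {1, 3, 4, 5, 7, 8, 9, 10, 12, 13, 14, 15, 16, 17}, so (C ∩ (C ∖ B)) Δ ((((A ∩ B) ∪ A) ∩ C) Δ (B ∖ C)) ⊆ B ∪ (C ∪ B).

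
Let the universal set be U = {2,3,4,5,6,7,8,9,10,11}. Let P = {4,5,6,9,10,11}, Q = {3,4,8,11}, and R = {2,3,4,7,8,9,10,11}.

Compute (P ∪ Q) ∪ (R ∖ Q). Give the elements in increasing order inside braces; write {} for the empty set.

P ∪ Q = {3,4,5,6,8,9,10,11}
R ∖ Q = {2,7,9,10}
(P ∪ Q) ∪ (R ∖ Q) = {2,3,4,5,6,7,8,9,10,11}

{2,3,4,5,6,7,8,9,10,11}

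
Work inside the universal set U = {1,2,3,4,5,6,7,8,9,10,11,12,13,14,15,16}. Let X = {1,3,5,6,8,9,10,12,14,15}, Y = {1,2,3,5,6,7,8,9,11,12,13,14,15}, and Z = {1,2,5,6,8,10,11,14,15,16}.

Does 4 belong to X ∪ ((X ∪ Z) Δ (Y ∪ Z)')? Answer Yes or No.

Yes

4 ∉ X and 4 ∉ Z, so 4 ∉ X ∪ Z
4 ∉ Y and 4 ∉ Z, so 4 ∉ Y ∪ Z
4 ∈ (Y ∪ Z)' since 4 ∉ (Y ∪ Z)
4 ∉ (X ∪ Z) and 4 ∈ (Y ∪ Z)', so 4 ∈ (X ∪ Z) Δ (Y ∪ Z)'
4 ∉ X and 4 ∈ ((X ∪ Z) Δ (Y ∪ Z)'), so 4 ∈ X ∪ ((X ∪ Z) Δ (Y ∪ Z)')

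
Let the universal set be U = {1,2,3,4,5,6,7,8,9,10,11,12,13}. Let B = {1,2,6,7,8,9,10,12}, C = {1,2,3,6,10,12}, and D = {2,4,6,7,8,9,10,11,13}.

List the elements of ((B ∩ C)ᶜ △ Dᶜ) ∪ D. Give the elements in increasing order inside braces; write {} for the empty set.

B ∩ C = {1,2,6,10,12}
(B ∩ C)ᶜ = {3,4,5,7,8,9,11,13}
Dᶜ = {1,3,5,12}
(B ∩ C)ᶜ △ Dᶜ = {1,4,7,8,9,11,12,13}
((B ∩ C)ᶜ △ Dᶜ) ∪ D = {1,2,4,6,7,8,9,10,11,12,13}

{1,2,4,6,7,8,9,10,11,12,13}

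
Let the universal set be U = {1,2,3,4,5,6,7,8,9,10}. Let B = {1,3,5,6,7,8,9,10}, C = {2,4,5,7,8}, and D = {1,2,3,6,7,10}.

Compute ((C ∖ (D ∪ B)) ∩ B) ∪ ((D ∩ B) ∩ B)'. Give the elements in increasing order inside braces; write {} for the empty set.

{2,4,5,8,9}

D ∪ B = {1,2,3,5,6,7,8,9,10}
C ∖ (D ∪ B) = {4}
(C ∖ (D ∪ B)) ∩ B = {}
D ∩ B = {1,3,6,7,10}
(D ∩ B) ∩ B = {1,3,6,7,10}
((D ∩ B) ∩ B)' = {2,4,5,8,9}
((C ∖ (D ∪ B)) ∩ B) ∪ ((D ∩ B) ∩ B)' = {2,4,5,8,9}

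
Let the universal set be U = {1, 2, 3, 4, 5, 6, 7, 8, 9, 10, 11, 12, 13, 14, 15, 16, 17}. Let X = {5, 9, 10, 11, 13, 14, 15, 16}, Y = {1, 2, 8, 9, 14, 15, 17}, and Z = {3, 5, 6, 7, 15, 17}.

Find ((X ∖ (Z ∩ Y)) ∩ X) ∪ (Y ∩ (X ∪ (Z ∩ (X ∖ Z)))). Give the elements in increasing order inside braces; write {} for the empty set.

{5, 9, 10, 11, 13, 14, 15, 16}

Z ∩ Y = {15, 17}
X ∖ (Z ∩ Y) = {5, 9, 10, 11, 13, 14, 16}
(X ∖ (Z ∩ Y)) ∩ X = {5, 9, 10, 11, 13, 14, 16}
X ∖ Z = {9, 10, 11, 13, 14, 16}
Z ∩ (X ∖ Z) = {}
X ∪ (Z ∩ (X ∖ Z)) = {5, 9, 10, 11, 13, 14, 15, 16}
Y ∩ (X ∪ (Z ∩ (X ∖ Z))) = {9, 14, 15}
((X ∖ (Z ∩ Y)) ∩ X) ∪ (Y ∩ (X ∪ (Z ∩ (X ∖ Z)))) = {5, 9, 10, 11, 13, 14, 15, 16}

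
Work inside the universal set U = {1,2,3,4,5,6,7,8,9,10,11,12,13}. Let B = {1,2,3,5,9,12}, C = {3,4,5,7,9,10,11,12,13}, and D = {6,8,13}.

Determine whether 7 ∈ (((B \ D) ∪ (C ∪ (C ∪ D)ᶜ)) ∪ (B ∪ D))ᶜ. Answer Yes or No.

7 ∉ B and 7 ∉ D, so 7 ∉ B \ D
7 ∈ C and 7 ∉ D, so 7 ∈ C ∪ D
7 ∉ (C ∪ D)ᶜ since 7 ∈ (C ∪ D)
7 ∈ C and 7 ∉ (C ∪ D)ᶜ, so 7 ∈ C ∪ (C ∪ D)ᶜ
7 ∉ (B \ D) and 7 ∈ (C ∪ (C ∪ D)ᶜ), so 7 ∈ (B \ D) ∪ (C ∪ (C ∪ D)ᶜ)
7 ∉ B and 7 ∉ D, so 7 ∉ B ∪ D
7 ∈ ((B \ D) ∪ (C ∪ (C ∪ D)ᶜ)) and 7 ∉ (B ∪ D), so 7 ∈ ((B \ D) ∪ (C ∪ (C ∪ D)ᶜ)) ∪ (B ∪ D)
7 ∉ (((B \ D) ∪ (C ∪ (C ∪ D)ᶜ)) ∪ (B ∪ D))ᶜ since 7 ∈ (((B \ D) ∪ (C ∪ (C ∪ D)ᶜ)) ∪ (B ∪ D))

No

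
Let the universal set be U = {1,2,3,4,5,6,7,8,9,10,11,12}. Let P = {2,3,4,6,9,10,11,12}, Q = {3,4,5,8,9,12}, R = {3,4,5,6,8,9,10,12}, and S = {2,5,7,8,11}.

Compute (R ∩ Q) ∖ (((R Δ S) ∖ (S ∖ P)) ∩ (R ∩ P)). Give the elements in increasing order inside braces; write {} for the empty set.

R ∩ Q = {3,4,5,8,9,12}
R Δ S = {2,3,4,6,7,9,10,11,12}
S ∖ P = {5,7,8}
(R Δ S) ∖ (S ∖ P) = {2,3,4,6,9,10,11,12}
R ∩ P = {3,4,6,9,10,12}
((R Δ S) ∖ (S ∖ P)) ∩ (R ∩ P) = {3,4,6,9,10,12}
(R ∩ Q) ∖ (((R Δ S) ∖ (S ∖ P)) ∩ (R ∩ P)) = {5,8}

{5,8}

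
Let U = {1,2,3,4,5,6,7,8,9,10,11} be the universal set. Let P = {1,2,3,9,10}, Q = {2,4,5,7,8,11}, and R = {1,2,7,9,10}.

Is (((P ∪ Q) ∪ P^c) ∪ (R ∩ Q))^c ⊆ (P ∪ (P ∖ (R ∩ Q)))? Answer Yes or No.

Yes

P ∪ Q = {1,2,3,4,5,7,8,9,10,11}
P^c = {4,5,6,7,8,11}
(P ∪ Q) ∪ P^c = {1,2,3,4,5,6,7,8,9,10,11}
R ∩ Q = {2,7}
((P ∪ Q) ∪ P^c) ∪ (R ∩ Q) = {1,2,3,4,5,6,7,8,9,10,11}
(((P ∪ Q) ∪ P^c) ∪ (R ∩ Q))^c = {}
P ∖ (R ∩ Q) = {1,3,9,10}
P ∪ (P ∖ (R ∩ Q)) = {1,2,3,9,10}
Every element of {} is in {1,2,3,9,10}, so (((P ∪ Q) ∪ P^c) ∪ (R ∩ Q))^c ⊆ P ∪ (P ∖ (R ∩ Q)).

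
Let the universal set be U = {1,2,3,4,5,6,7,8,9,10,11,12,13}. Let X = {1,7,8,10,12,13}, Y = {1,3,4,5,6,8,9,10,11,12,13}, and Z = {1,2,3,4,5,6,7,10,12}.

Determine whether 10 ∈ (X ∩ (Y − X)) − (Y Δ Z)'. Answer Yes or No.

No

10 ∈ Y and 10 ∈ X, so 10 ∉ Y − X
10 ∈ X and 10 ∉ (Y − X), so 10 ∉ X ∩ (Y − X)
10 ∈ Y and 10 ∈ Z, so 10 ∉ Y Δ Z
10 ∈ (Y Δ Z)' since 10 ∉ (Y Δ Z)
10 ∉ (X ∩ (Y − X)) and 10 ∈ (Y Δ Z)', so 10 ∉ (X ∩ (Y − X)) − (Y Δ Z)'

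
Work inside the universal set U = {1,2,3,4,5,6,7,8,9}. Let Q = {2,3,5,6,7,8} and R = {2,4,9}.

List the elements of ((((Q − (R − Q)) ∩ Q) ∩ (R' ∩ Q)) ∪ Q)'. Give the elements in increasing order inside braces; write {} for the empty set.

{1,4,9}

R − Q = {4,9}
Q − (R − Q) = {2,3,5,6,7,8}
(Q − (R − Q)) ∩ Q = {2,3,5,6,7,8}
R' = {1,3,5,6,7,8}
R' ∩ Q = {3,5,6,7,8}
((Q − (R − Q)) ∩ Q) ∩ (R' ∩ Q) = {3,5,6,7,8}
(((Q − (R − Q)) ∩ Q) ∩ (R' ∩ Q)) ∪ Q = {2,3,5,6,7,8}
((((Q − (R − Q)) ∩ Q) ∩ (R' ∩ Q)) ∪ Q)' = {1,4,9}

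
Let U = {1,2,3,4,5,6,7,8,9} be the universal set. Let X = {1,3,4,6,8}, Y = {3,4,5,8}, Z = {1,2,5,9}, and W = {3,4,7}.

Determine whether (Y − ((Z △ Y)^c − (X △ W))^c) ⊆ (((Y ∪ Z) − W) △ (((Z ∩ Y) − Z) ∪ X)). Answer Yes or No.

Z △ Y = {1,2,3,4,8,9}
(Z △ Y)^c = {5,6,7}
X △ W = {1,6,7,8}
(Z △ Y)^c − (X △ W) = {5}
((Z △ Y)^c − (X △ W))^c = {1,2,3,4,6,7,8,9}
Y − ((Z △ Y)^c − (X △ W))^c = {5}
Y ∪ Z = {1,2,3,4,5,8,9}
(Y ∪ Z) − W = {1,2,5,8,9}
Z ∩ Y = {5}
(Z ∩ Y) − Z = {}
((Z ∩ Y) − Z) ∪ X = {1,3,4,6,8}
((Y ∪ Z) − W) △ (((Z ∩ Y) − Z) ∪ X) = {2,3,4,5,6,9}
Every element of {5} is in {2,3,4,5,6,9}, so Y − ((Z △ Y)^c − (X △ W))^c ⊆ ((Y ∪ Z) − W) △ (((Z ∩ Y) − Z) ∪ X).

Yes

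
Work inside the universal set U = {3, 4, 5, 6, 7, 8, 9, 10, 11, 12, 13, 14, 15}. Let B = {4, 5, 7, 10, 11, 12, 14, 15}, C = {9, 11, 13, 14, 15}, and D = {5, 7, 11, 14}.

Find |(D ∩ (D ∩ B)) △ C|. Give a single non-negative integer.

5

D ∩ B = {5, 7, 11, 14}
D ∩ (D ∩ B) = {5, 7, 11, 14}
(D ∩ (D ∩ B)) △ C = {5, 7, 9, 13, 15}
|(D ∩ (D ∩ B)) △ C| = 5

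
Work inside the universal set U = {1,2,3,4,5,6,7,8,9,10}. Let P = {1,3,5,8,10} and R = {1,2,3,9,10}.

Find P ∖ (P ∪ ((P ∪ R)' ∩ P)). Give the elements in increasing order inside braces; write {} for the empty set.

{}

P ∪ R = {1,2,3,5,8,9,10}
(P ∪ R)' = {4,6,7}
(P ∪ R)' ∩ P = {}
P ∪ ((P ∪ R)' ∩ P) = {1,3,5,8,10}
P ∖ (P ∪ ((P ∪ R)' ∩ P)) = {}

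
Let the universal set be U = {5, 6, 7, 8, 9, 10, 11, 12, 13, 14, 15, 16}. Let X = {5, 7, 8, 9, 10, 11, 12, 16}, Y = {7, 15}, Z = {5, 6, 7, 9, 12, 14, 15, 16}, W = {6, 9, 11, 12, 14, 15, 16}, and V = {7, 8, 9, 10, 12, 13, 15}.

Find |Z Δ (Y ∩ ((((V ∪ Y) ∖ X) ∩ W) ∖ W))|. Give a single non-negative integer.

V ∪ Y = {7, 8, 9, 10, 12, 13, 15}
(V ∪ Y) ∖ X = {13, 15}
((V ∪ Y) ∖ X) ∩ W = {15}
(((V ∪ Y) ∖ X) ∩ W) ∖ W = {}
Y ∩ ((((V ∪ Y) ∖ X) ∩ W) ∖ W) = {}
Z Δ (Y ∩ ((((V ∪ Y) ∖ X) ∩ W) ∖ W)) = {5, 6, 7, 9, 12, 14, 15, 16}
|Z Δ (Y ∩ ((((V ∪ Y) ∖ X) ∩ W) ∖ W))| = 8

8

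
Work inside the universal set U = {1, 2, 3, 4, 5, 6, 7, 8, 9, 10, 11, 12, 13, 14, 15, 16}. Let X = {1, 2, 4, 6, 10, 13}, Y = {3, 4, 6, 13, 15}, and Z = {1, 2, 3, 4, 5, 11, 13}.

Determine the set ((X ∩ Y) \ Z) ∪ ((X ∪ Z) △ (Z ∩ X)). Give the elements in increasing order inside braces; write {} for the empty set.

{3, 5, 6, 10, 11}

X ∩ Y = {4, 6, 13}
(X ∩ Y) \ Z = {6}
X ∪ Z = {1, 2, 3, 4, 5, 6, 10, 11, 13}
Z ∩ X = {1, 2, 4, 13}
(X ∪ Z) △ (Z ∩ X) = {3, 5, 6, 10, 11}
((X ∩ Y) \ Z) ∪ ((X ∪ Z) △ (Z ∩ X)) = {3, 5, 6, 10, 11}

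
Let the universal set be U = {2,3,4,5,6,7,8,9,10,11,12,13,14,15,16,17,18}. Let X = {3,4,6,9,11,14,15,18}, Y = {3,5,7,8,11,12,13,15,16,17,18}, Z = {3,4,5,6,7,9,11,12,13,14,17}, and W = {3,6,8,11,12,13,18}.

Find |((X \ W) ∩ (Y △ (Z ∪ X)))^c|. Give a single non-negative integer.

14

X \ W = {4,9,14,15}
Z ∪ X = {3,4,5,6,7,9,11,12,13,14,15,17,18}
Y △ (Z ∪ X) = {4,6,8,9,14,16}
(X \ W) ∩ (Y △ (Z ∪ X)) = {4,9,14}
((X \ W) ∩ (Y △ (Z ∪ X)))^c = {2,3,5,6,7,8,10,11,12,13,15,16,17,18}
|((X \ W) ∩ (Y △ (Z ∪ X)))^c| = 14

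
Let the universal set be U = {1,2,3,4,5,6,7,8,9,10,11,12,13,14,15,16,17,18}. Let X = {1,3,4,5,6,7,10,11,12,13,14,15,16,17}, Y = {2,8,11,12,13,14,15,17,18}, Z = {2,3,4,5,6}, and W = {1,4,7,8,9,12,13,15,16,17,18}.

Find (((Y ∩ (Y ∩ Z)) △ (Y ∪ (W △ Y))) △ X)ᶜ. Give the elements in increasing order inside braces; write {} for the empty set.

Y ∩ Z = {2}
Y ∩ (Y ∩ Z) = {2}
W △ Y = {1,2,4,7,9,11,14,16}
Y ∪ (W △ Y) = {1,2,4,7,8,9,11,12,13,14,15,16,17,18}
(Y ∩ (Y ∩ Z)) △ (Y ∪ (W △ Y)) = {1,4,7,8,9,11,12,13,14,15,16,17,18}
((Y ∩ (Y ∩ Z)) △ (Y ∪ (W △ Y))) △ X = {3,5,6,8,9,10,18}
(((Y ∩ (Y ∩ Z)) △ (Y ∪ (W △ Y))) △ X)ᶜ = {1,2,4,7,11,12,13,14,15,16,17}

{1,2,4,7,11,12,13,14,15,16,17}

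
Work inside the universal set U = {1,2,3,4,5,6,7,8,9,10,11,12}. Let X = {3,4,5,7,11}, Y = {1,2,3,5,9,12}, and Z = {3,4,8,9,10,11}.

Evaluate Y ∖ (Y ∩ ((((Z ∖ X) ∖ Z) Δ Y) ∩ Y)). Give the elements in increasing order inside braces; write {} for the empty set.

{}

Z ∖ X = {8,9,10}
(Z ∖ X) ∖ Z = {}
((Z ∖ X) ∖ Z) Δ Y = {1,2,3,5,9,12}
(((Z ∖ X) ∖ Z) Δ Y) ∩ Y = {1,2,3,5,9,12}
Y ∩ ((((Z ∖ X) ∖ Z) Δ Y) ∩ Y) = {1,2,3,5,9,12}
Y ∖ (Y ∩ ((((Z ∖ X) ∖ Z) Δ Y) ∩ Y)) = {}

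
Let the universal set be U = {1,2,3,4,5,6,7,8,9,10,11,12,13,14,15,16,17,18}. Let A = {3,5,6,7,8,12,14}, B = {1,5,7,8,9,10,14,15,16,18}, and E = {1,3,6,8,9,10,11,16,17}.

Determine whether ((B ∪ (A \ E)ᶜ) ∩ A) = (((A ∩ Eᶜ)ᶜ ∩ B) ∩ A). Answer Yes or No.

No

A \ E = {5,7,12,14}
(A \ E)ᶜ = {1,2,3,4,6,8,9,10,11,13,15,16,17,18}
B ∪ (A \ E)ᶜ = {1,2,3,4,5,6,7,8,9,10,11,13,14,15,16,17,18}
(B ∪ (A \ E)ᶜ) ∩ A = {3,5,6,7,8,14}
Eᶜ = {2,4,5,7,12,13,14,15,18}
A ∩ Eᶜ = {5,7,12,14}
(A ∩ Eᶜ)ᶜ = {1,2,3,4,6,8,9,10,11,13,15,16,17,18}
(A ∩ Eᶜ)ᶜ ∩ B = {1,8,9,10,15,16,18}
((A ∩ Eᶜ)ᶜ ∩ B) ∩ A = {8}
3 ∈ (B ∪ (A \ E)ᶜ) ∩ A but 3 ∉ ((A ∩ Eᶜ)ᶜ ∩ B) ∩ A, so they differ.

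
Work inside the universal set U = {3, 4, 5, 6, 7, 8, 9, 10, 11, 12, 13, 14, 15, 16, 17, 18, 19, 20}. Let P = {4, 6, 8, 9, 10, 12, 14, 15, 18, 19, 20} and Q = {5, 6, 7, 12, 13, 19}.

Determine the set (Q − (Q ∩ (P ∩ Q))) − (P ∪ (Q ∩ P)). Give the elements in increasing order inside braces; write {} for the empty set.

P ∩ Q = {6, 12, 19}
Q ∩ (P ∩ Q) = {6, 12, 19}
Q − (Q ∩ (P ∩ Q)) = {5, 7, 13}
Q ∩ P = {6, 12, 19}
P ∪ (Q ∩ P) = {4, 6, 8, 9, 10, 12, 14, 15, 18, 19, 20}
(Q − (Q ∩ (P ∩ Q))) − (P ∪ (Q ∩ P)) = {5, 7, 13}

{5, 7, 13}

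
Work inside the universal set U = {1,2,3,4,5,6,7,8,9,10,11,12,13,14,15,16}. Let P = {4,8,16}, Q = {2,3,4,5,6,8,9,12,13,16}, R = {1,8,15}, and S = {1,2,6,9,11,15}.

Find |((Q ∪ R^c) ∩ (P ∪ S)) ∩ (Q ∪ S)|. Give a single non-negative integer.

7

R^c = {2,3,4,5,6,7,9,10,11,12,13,14,16}
Q ∪ R^c = {2,3,4,5,6,7,8,9,10,11,12,13,14,16}
P ∪ S = {1,2,4,6,8,9,11,15,16}
(Q ∪ R^c) ∩ (P ∪ S) = {2,4,6,8,9,11,16}
Q ∪ S = {1,2,3,4,5,6,8,9,11,12,13,15,16}
((Q ∪ R^c) ∩ (P ∪ S)) ∩ (Q ∪ S) = {2,4,6,8,9,11,16}
|((Q ∪ R^c) ∩ (P ∪ S)) ∩ (Q ∪ S)| = 7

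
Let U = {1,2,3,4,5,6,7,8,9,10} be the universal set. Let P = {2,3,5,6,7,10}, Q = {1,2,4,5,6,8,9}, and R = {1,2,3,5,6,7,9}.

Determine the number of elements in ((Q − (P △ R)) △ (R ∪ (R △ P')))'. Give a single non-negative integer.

6

P △ R = {1,9,10}
Q − (P △ R) = {2,4,5,6,8}
P' = {1,4,8,9}
R △ P' = {2,3,4,5,6,7,8}
R ∪ (R △ P') = {1,2,3,4,5,6,7,8,9}
(Q − (P △ R)) △ (R ∪ (R △ P')) = {1,3,7,9}
((Q − (P △ R)) △ (R ∪ (R △ P')))' = {2,4,5,6,8,10}
|((Q − (P △ R)) △ (R ∪ (R △ P')))'| = 6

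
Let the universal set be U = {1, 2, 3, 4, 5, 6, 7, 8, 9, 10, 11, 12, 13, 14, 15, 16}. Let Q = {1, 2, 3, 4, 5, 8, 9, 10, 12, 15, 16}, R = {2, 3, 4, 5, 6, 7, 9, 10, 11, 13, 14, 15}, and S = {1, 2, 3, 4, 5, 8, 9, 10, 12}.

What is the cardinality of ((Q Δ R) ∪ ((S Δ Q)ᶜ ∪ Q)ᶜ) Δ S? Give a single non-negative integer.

Q Δ R = {1, 6, 7, 8, 11, 12, 13, 14, 16}
S Δ Q = {15, 16}
(S Δ Q)ᶜ = {1, 2, 3, 4, 5, 6, 7, 8, 9, 10, 11, 12, 13, 14}
(S Δ Q)ᶜ ∪ Q = {1, 2, 3, 4, 5, 6, 7, 8, 9, 10, 11, 12, 13, 14, 15, 16}
((S Δ Q)ᶜ ∪ Q)ᶜ = {}
(Q Δ R) ∪ ((S Δ Q)ᶜ ∪ Q)ᶜ = {1, 6, 7, 8, 11, 12, 13, 14, 16}
((Q Δ R) ∪ ((S Δ Q)ᶜ ∪ Q)ᶜ) Δ S = {2, 3, 4, 5, 6, 7, 9, 10, 11, 13, 14, 16}
|((Q Δ R) ∪ ((S Δ Q)ᶜ ∪ Q)ᶜ) Δ S| = 12

12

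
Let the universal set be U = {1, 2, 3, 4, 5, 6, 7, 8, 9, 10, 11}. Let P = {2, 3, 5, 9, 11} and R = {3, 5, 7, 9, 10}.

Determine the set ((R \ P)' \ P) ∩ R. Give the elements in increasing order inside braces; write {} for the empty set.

R \ P = {7, 10}
(R \ P)' = {1, 2, 3, 4, 5, 6, 8, 9, 11}
(R \ P)' \ P = {1, 4, 6, 8}
((R \ P)' \ P) ∩ R = {}

{}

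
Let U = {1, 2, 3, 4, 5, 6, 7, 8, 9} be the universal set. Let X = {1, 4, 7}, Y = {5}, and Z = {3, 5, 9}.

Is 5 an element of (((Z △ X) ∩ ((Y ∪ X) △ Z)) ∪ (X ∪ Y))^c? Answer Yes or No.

5 ∈ Z and 5 ∉ X, so 5 ∈ Z △ X
5 ∈ Y and 5 ∉ X, so 5 ∈ Y ∪ X
5 ∈ (Y ∪ X) and 5 ∈ Z, so 5 ∉ (Y ∪ X) △ Z
5 ∈ (Z △ X) and 5 ∉ ((Y ∪ X) △ Z), so 5 ∉ (Z △ X) ∩ ((Y ∪ X) △ Z)
5 ∉ X and 5 ∈ Y, so 5 ∈ X ∪ Y
5 ∉ ((Z △ X) ∩ ((Y ∪ X) △ Z)) and 5 ∈ (X ∪ Y), so 5 ∈ ((Z △ X) ∩ ((Y ∪ X) △ Z)) ∪ (X ∪ Y)
5 ∉ (((Z △ X) ∩ ((Y ∪ X) △ Z)) ∪ (X ∪ Y))^c since 5 ∈ (((Z △ X) ∩ ((Y ∪ X) △ Z)) ∪ (X ∪ Y))

No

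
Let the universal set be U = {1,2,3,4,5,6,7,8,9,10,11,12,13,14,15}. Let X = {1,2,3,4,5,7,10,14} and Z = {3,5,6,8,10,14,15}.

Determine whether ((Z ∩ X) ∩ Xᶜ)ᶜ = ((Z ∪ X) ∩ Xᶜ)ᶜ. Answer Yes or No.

No

Z ∩ X = {3,5,10,14}
Xᶜ = {6,8,9,11,12,13,15}
(Z ∩ X) ∩ Xᶜ = {}
((Z ∩ X) ∩ Xᶜ)ᶜ = {1,2,3,4,5,6,7,8,9,10,11,12,13,14,15}
Z ∪ X = {1,2,3,4,5,6,7,8,10,14,15}
(Z ∪ X) ∩ Xᶜ = {6,8,15}
((Z ∪ X) ∩ Xᶜ)ᶜ = {1,2,3,4,5,7,9,10,11,12,13,14}
6 ∈ ((Z ∩ X) ∩ Xᶜ)ᶜ but 6 ∉ ((Z ∪ X) ∩ Xᶜ)ᶜ, so they differ.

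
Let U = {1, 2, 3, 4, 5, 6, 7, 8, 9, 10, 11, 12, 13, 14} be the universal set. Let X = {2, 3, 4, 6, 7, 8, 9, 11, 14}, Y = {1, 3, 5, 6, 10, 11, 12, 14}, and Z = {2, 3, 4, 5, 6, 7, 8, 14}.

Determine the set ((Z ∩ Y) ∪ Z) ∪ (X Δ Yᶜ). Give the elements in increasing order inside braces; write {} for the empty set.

{2, 3, 4, 5, 6, 7, 8, 11, 13, 14}

Z ∩ Y = {3, 5, 6, 14}
(Z ∩ Y) ∪ Z = {2, 3, 4, 5, 6, 7, 8, 14}
Yᶜ = {2, 4, 7, 8, 9, 13}
X Δ Yᶜ = {3, 6, 11, 13, 14}
((Z ∩ Y) ∪ Z) ∪ (X Δ Yᶜ) = {2, 3, 4, 5, 6, 7, 8, 11, 13, 14}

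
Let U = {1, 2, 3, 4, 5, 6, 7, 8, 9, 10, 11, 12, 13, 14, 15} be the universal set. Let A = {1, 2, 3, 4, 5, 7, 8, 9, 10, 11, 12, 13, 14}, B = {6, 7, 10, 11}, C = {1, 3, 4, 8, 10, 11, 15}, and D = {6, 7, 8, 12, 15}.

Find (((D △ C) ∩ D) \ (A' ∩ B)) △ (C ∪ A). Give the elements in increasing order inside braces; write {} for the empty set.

D △ C = {1, 3, 4, 6, 7, 10, 11, 12}
(D △ C) ∩ D = {6, 7, 12}
A' = {6, 15}
A' ∩ B = {6}
((D △ C) ∩ D) \ (A' ∩ B) = {7, 12}
C ∪ A = {1, 2, 3, 4, 5, 7, 8, 9, 10, 11, 12, 13, 14, 15}
(((D △ C) ∩ D) \ (A' ∩ B)) △ (C ∪ A) = {1, 2, 3, 4, 5, 8, 9, 10, 11, 13, 14, 15}

{1, 2, 3, 4, 5, 8, 9, 10, 11, 13, 14, 15}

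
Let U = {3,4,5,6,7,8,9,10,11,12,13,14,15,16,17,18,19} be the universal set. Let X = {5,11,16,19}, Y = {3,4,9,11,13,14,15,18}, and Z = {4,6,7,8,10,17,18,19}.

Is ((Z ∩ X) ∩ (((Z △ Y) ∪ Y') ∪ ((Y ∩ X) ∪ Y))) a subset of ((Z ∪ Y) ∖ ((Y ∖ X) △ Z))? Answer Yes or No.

Z ∩ X = {19}
Z △ Y = {3,6,7,8,9,10,11,13,14,15,17,19}
Y' = {5,6,7,8,10,12,16,17,19}
(Z △ Y) ∪ Y' = {3,5,6,7,8,9,10,11,12,13,14,15,16,17,19}
Y ∩ X = {11}
(Y ∩ X) ∪ Y = {3,4,9,11,13,14,15,18}
((Z △ Y) ∪ Y') ∪ ((Y ∩ X) ∪ Y) = {3,4,5,6,7,8,9,10,11,12,13,14,15,16,17,18,19}
(Z ∩ X) ∩ (((Z △ Y) ∪ Y') ∪ ((Y ∩ X) ∪ Y)) = {19}
Z ∪ Y = {3,4,6,7,8,9,10,11,13,14,15,17,18,19}
Y ∖ X = {3,4,9,13,14,15,18}
(Y ∖ X) △ Z = {3,6,7,8,9,10,13,14,15,17,19}
(Z ∪ Y) ∖ ((Y ∖ X) △ Z) = {4,11,18}
19 ∈ (Z ∩ X) ∩ (((Z △ Y) ∪ Y') ∪ ((Y ∩ X) ∪ Y)) but 19 ∉ (Z ∪ Y) ∖ ((Y ∖ X) △ Z), so the inclusion fails.

No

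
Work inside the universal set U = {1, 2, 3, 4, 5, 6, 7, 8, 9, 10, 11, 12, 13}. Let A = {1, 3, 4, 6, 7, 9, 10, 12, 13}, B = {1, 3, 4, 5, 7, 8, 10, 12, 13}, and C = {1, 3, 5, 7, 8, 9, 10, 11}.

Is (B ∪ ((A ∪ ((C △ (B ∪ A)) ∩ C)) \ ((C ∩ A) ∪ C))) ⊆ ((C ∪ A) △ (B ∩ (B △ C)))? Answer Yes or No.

No

B ∪ A = {1, 3, 4, 5, 6, 7, 8, 9, 10, 12, 13}
C △ (B ∪ A) = {4, 6, 11, 12, 13}
(C △ (B ∪ A)) ∩ C = {11}
A ∪ ((C △ (B ∪ A)) ∩ C) = {1, 3, 4, 6, 7, 9, 10, 11, 12, 13}
C ∩ A = {1, 3, 7, 9, 10}
(C ∩ A) ∪ C = {1, 3, 5, 7, 8, 9, 10, 11}
(A ∪ ((C △ (B ∪ A)) ∩ C)) \ ((C ∩ A) ∪ C) = {4, 6, 12, 13}
B ∪ ((A ∪ ((C △ (B ∪ A)) ∩ C)) \ ((C ∩ A) ∪ C)) = {1, 3, 4, 5, 6, 7, 8, 10, 12, 13}
C ∪ A = {1, 3, 4, 5, 6, 7, 8, 9, 10, 11, 12, 13}
B △ C = {4, 9, 11, 12, 13}
B ∩ (B △ C) = {4, 12, 13}
(C ∪ A) △ (B ∩ (B △ C)) = {1, 3, 5, 6, 7, 8, 9, 10, 11}
4 ∈ B ∪ ((A ∪ ((C △ (B ∪ A)) ∩ C)) \ ((C ∩ A) ∪ C)) but 4 ∉ (C ∪ A) △ (B ∩ (B △ C)), so the inclusion fails.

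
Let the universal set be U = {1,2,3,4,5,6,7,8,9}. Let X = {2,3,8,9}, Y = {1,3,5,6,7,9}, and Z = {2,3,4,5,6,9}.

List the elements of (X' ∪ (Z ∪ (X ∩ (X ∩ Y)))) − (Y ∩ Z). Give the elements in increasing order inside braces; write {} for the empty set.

X' = {1,4,5,6,7}
X ∩ Y = {3,9}
X ∩ (X ∩ Y) = {3,9}
Z ∪ (X ∩ (X ∩ Y)) = {2,3,4,5,6,9}
X' ∪ (Z ∪ (X ∩ (X ∩ Y))) = {1,2,3,4,5,6,7,9}
Y ∩ Z = {3,5,6,9}
(X' ∪ (Z ∪ (X ∩ (X ∩ Y)))) − (Y ∩ Z) = {1,2,4,7}

{1,2,4,7}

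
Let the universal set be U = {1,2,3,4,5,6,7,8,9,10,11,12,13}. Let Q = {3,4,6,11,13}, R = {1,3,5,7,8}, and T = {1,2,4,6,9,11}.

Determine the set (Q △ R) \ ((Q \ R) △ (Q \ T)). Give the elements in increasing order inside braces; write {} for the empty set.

Q △ R = {1,4,5,6,7,8,11,13}
Q \ R = {4,6,11,13}
Q \ T = {3,13}
(Q \ R) △ (Q \ T) = {3,4,6,11}
(Q △ R) \ ((Q \ R) △ (Q \ T)) = {1,5,7,8,13}

{1,5,7,8,13}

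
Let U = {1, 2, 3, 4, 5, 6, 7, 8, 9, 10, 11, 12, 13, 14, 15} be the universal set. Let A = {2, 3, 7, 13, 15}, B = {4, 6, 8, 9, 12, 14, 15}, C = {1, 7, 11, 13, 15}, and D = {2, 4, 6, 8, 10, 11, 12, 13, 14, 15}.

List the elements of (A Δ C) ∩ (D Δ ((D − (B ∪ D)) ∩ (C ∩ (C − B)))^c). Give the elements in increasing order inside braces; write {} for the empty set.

A Δ C = {1, 2, 3, 11}
B ∪ D = {2, 4, 6, 8, 9, 10, 11, 12, 13, 14, 15}
D − (B ∪ D) = {}
C − B = {1, 7, 11, 13}
C ∩ (C − B) = {1, 7, 11, 13}
(D − (B ∪ D)) ∩ (C ∩ (C − B)) = {}
((D − (B ∪ D)) ∩ (C ∩ (C − B)))^c = {1, 2, 3, 4, 5, 6, 7, 8, 9, 10, 11, 12, 13, 14, 15}
D Δ ((D − (B ∪ D)) ∩ (C ∩ (C − B)))^c = {1, 3, 5, 7, 9}
(A Δ C) ∩ (D Δ ((D − (B ∪ D)) ∩ (C ∩ (C − B)))^c) = {1, 3}

{1, 3}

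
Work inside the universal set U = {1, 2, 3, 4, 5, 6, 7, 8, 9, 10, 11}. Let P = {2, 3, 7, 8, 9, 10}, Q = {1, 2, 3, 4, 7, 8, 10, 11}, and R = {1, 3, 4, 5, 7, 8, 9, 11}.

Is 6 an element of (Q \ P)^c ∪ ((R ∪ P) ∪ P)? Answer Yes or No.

Yes

6 ∉ Q and 6 ∉ P, so 6 ∉ Q \ P
6 ∈ (Q \ P)^c since 6 ∉ (Q \ P)
6 ∉ R and 6 ∉ P, so 6 ∉ R ∪ P
6 ∉ (R ∪ P) and 6 ∉ P, so 6 ∉ (R ∪ P) ∪ P
6 ∈ (Q \ P)^c and 6 ∉ ((R ∪ P) ∪ P), so 6 ∈ (Q \ P)^c ∪ ((R ∪ P) ∪ P)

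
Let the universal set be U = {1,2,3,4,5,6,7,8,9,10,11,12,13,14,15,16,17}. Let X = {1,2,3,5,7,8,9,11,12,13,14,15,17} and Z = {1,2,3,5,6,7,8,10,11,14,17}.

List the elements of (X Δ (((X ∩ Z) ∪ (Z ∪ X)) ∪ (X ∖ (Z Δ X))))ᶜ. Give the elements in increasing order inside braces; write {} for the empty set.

X ∩ Z = {1,2,3,5,7,8,11,14,17}
Z ∪ X = {1,2,3,5,6,7,8,9,10,11,12,13,14,15,17}
(X ∩ Z) ∪ (Z ∪ X) = {1,2,3,5,6,7,8,9,10,11,12,13,14,15,17}
Z Δ X = {6,9,10,12,13,15}
X ∖ (Z Δ X) = {1,2,3,5,7,8,11,14,17}
((X ∩ Z) ∪ (Z ∪ X)) ∪ (X ∖ (Z Δ X)) = {1,2,3,5,6,7,8,9,10,11,12,13,14,15,17}
X Δ (((X ∩ Z) ∪ (Z ∪ X)) ∪ (X ∖ (Z Δ X))) = {6,10}
(X Δ (((X ∩ Z) ∪ (Z ∪ X)) ∪ (X ∖ (Z Δ X))))ᶜ = {1,2,3,4,5,7,8,9,11,12,13,14,15,16,17}

{1,2,3,4,5,7,8,9,11,12,13,14,15,16,17}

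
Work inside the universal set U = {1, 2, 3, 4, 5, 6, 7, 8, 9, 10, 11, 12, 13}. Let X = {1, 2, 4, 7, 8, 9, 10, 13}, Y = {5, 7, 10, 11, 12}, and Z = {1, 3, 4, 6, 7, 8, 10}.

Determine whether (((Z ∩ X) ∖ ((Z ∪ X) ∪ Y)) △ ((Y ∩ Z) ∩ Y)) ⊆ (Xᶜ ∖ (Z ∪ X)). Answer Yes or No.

No

Z ∩ X = {1, 4, 7, 8, 10}
Z ∪ X = {1, 2, 3, 4, 6, 7, 8, 9, 10, 13}
(Z ∪ X) ∪ Y = {1, 2, 3, 4, 5, 6, 7, 8, 9, 10, 11, 12, 13}
(Z ∩ X) ∖ ((Z ∪ X) ∪ Y) = {}
Y ∩ Z = {7, 10}
(Y ∩ Z) ∩ Y = {7, 10}
((Z ∩ X) ∖ ((Z ∪ X) ∪ Y)) △ ((Y ∩ Z) ∩ Y) = {7, 10}
Xᶜ = {3, 5, 6, 11, 12}
Xᶜ ∖ (Z ∪ X) = {5, 11, 12}
7 ∈ ((Z ∩ X) ∖ ((Z ∪ X) ∪ Y)) △ ((Y ∩ Z) ∩ Y) but 7 ∉ Xᶜ ∖ (Z ∪ X), so the inclusion fails.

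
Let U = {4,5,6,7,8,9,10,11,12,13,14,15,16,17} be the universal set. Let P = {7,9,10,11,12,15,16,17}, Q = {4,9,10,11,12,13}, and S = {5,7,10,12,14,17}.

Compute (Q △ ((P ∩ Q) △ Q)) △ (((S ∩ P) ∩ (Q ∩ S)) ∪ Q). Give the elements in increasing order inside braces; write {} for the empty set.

P ∩ Q = {9,10,11,12}
(P ∩ Q) △ Q = {4,13}
Q △ ((P ∩ Q) △ Q) = {9,10,11,12}
S ∩ P = {7,10,12,17}
Q ∩ S = {10,12}
(S ∩ P) ∩ (Q ∩ S) = {10,12}
((S ∩ P) ∩ (Q ∩ S)) ∪ Q = {4,9,10,11,12,13}
(Q △ ((P ∩ Q) △ Q)) △ (((S ∩ P) ∩ (Q ∩ S)) ∪ Q) = {4,13}

{4,13}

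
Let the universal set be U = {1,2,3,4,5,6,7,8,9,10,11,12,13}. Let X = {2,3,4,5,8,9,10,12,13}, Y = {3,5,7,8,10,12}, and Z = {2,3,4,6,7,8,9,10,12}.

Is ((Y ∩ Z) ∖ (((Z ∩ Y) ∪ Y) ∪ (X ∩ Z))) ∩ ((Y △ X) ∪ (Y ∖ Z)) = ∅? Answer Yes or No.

Yes

Y ∩ Z = {3,7,8,10,12}
Z ∩ Y = {3,7,8,10,12}
(Z ∩ Y) ∪ Y = {3,5,7,8,10,12}
X ∩ Z = {2,3,4,8,9,10,12}
((Z ∩ Y) ∪ Y) ∪ (X ∩ Z) = {2,3,4,5,7,8,9,10,12}
(Y ∩ Z) ∖ (((Z ∩ Y) ∪ Y) ∪ (X ∩ Z)) = {}
Y △ X = {2,4,7,9,13}
Y ∖ Z = {5}
(Y △ X) ∪ (Y ∖ Z) = {2,4,5,7,9,13}
{} and {2,4,5,7,9,13} share no elements.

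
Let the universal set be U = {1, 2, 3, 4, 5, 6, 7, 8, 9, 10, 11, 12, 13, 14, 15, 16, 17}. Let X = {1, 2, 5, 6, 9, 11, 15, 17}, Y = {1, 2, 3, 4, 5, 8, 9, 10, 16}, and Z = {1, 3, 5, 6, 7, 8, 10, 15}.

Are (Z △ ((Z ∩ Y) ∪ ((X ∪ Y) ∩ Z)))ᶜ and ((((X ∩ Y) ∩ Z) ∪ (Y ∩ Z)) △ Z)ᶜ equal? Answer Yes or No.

No

Z ∩ Y = {1, 3, 5, 8, 10}
X ∪ Y = {1, 2, 3, 4, 5, 6, 8, 9, 10, 11, 15, 16, 17}
(X ∪ Y) ∩ Z = {1, 3, 5, 6, 8, 10, 15}
(Z ∩ Y) ∪ ((X ∪ Y) ∩ Z) = {1, 3, 5, 6, 8, 10, 15}
Z △ ((Z ∩ Y) ∪ ((X ∪ Y) ∩ Z)) = {7}
(Z △ ((Z ∩ Y) ∪ ((X ∪ Y) ∩ Z)))ᶜ = {1, 2, 3, 4, 5, 6, 8, 9, 10, 11, 12, 13, 14, 15, 16, 17}
X ∩ Y = {1, 2, 5, 9}
(X ∩ Y) ∩ Z = {1, 5}
Y ∩ Z = {1, 3, 5, 8, 10}
((X ∩ Y) ∩ Z) ∪ (Y ∩ Z) = {1, 3, 5, 8, 10}
(((X ∩ Y) ∩ Z) ∪ (Y ∩ Z)) △ Z = {6, 7, 15}
((((X ∩ Y) ∩ Z) ∪ (Y ∩ Z)) △ Z)ᶜ = {1, 2, 3, 4, 5, 8, 9, 10, 11, 12, 13, 14, 16, 17}
6 ∈ (Z △ ((Z ∩ Y) ∪ ((X ∪ Y) ∩ Z)))ᶜ but 6 ∉ ((((X ∩ Y) ∩ Z) ∪ (Y ∩ Z)) △ Z)ᶜ, so they differ.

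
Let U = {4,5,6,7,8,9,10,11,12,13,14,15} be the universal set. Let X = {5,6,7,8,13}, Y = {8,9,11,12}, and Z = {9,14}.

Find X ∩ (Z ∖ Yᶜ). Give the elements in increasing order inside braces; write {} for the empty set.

Yᶜ = {4,5,6,7,10,13,14,15}
Z ∖ Yᶜ = {9}
X ∩ (Z ∖ Yᶜ) = {}

{}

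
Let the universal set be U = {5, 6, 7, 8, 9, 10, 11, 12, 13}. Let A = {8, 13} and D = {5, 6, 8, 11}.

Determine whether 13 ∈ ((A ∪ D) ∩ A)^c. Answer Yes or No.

No

13 ∈ A and 13 ∉ D, so 13 ∈ A ∪ D
13 ∈ (A ∪ D) and 13 ∈ A, so 13 ∈ (A ∪ D) ∩ A
13 ∉ ((A ∪ D) ∩ A)^c since 13 ∈ ((A ∪ D) ∩ A)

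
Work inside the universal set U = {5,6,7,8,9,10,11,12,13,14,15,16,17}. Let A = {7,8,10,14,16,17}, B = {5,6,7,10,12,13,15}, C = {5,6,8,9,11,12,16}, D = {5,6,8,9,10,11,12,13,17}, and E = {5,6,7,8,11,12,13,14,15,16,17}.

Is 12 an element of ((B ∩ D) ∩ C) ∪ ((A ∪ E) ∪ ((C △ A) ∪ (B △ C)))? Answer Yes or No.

Yes

12 ∈ B and 12 ∈ D, so 12 ∈ B ∩ D
12 ∈ (B ∩ D) and 12 ∈ C, so 12 ∈ (B ∩ D) ∩ C
12 ∉ A and 12 ∈ E, so 12 ∈ A ∪ E
12 ∈ C and 12 ∉ A, so 12 ∈ C △ A
12 ∈ B and 12 ∈ C, so 12 ∉ B △ C
12 ∈ (C △ A) and 12 ∉ (B △ C), so 12 ∈ (C △ A) ∪ (B △ C)
12 ∈ (A ∪ E) and 12 ∈ ((C △ A) ∪ (B △ C)), so 12 ∈ (A ∪ E) ∪ ((C △ A) ∪ (B △ C))
12 ∈ ((B ∩ D) ∩ C) and 12 ∈ ((A ∪ E) ∪ ((C △ A) ∪ (B △ C))), so 12 ∈ ((B ∩ D) ∩ C) ∪ ((A ∪ E) ∪ ((C △ A) ∪ (B △ C)))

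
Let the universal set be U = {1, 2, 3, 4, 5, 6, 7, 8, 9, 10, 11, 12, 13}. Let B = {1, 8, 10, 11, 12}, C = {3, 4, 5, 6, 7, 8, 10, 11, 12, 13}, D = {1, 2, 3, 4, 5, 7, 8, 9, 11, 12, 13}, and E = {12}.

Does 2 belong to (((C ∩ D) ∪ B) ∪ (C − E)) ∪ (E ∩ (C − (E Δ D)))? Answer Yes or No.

No

2 ∉ C and 2 ∈ D, so 2 ∉ C ∩ D
2 ∉ (C ∩ D) and 2 ∉ B, so 2 ∉ (C ∩ D) ∪ B
2 ∉ C and 2 ∉ E, so 2 ∉ C − E
2 ∉ ((C ∩ D) ∪ B) and 2 ∉ (C − E), so 2 ∉ ((C ∩ D) ∪ B) ∪ (C − E)
2 ∉ E and 2 ∈ D, so 2 ∈ E Δ D
2 ∉ C and 2 ∈ (E Δ D), so 2 ∉ C − (E Δ D)
2 ∉ E and 2 ∉ (C − (E Δ D)), so 2 ∉ E ∩ (C − (E Δ D))
2 ∉ (((C ∩ D) ∪ B) ∪ (C − E)) and 2 ∉ (E ∩ (C − (E Δ D))), so 2 ∉ (((C ∩ D) ∪ B) ∪ (C − E)) ∪ (E ∩ (C − (E Δ D)))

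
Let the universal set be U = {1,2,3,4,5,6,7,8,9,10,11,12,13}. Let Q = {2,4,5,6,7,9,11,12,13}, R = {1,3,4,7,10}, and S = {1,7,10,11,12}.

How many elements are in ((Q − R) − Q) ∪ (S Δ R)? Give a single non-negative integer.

4

Q − R = {2,5,6,9,11,12,13}
(Q − R) − Q = {}
S Δ R = {3,4,11,12}
((Q − R) − Q) ∪ (S Δ R) = {3,4,11,12}
|((Q − R) − Q) ∪ (S Δ R)| = 4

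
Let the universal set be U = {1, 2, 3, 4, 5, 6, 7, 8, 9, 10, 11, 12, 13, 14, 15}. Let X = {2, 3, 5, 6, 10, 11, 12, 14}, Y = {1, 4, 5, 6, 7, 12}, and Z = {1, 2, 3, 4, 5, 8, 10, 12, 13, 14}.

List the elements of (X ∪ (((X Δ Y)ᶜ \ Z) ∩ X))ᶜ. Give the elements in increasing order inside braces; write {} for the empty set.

X Δ Y = {1, 2, 3, 4, 7, 10, 11, 14}
(X Δ Y)ᶜ = {5, 6, 8, 9, 12, 13, 15}
(X Δ Y)ᶜ \ Z = {6, 9, 15}
((X Δ Y)ᶜ \ Z) ∩ X = {6}
X ∪ (((X Δ Y)ᶜ \ Z) ∩ X) = {2, 3, 5, 6, 10, 11, 12, 14}
(X ∪ (((X Δ Y)ᶜ \ Z) ∩ X))ᶜ = {1, 4, 7, 8, 9, 13, 15}

{1, 4, 7, 8, 9, 13, 15}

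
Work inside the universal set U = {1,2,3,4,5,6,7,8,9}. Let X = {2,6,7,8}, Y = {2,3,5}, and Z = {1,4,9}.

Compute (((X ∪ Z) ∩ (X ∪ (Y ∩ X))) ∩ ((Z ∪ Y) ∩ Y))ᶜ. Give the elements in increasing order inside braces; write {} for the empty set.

X ∪ Z = {1,2,4,6,7,8,9}
Y ∩ X = {2}
X ∪ (Y ∩ X) = {2,6,7,8}
(X ∪ Z) ∩ (X ∪ (Y ∩ X)) = {2,6,7,8}
Z ∪ Y = {1,2,3,4,5,9}
(Z ∪ Y) ∩ Y = {2,3,5}
((X ∪ Z) ∩ (X ∪ (Y ∩ X))) ∩ ((Z ∪ Y) ∩ Y) = {2}
(((X ∪ Z) ∩ (X ∪ (Y ∩ X))) ∩ ((Z ∪ Y) ∩ Y))ᶜ = {1,3,4,5,6,7,8,9}

{1,3,4,5,6,7,8,9}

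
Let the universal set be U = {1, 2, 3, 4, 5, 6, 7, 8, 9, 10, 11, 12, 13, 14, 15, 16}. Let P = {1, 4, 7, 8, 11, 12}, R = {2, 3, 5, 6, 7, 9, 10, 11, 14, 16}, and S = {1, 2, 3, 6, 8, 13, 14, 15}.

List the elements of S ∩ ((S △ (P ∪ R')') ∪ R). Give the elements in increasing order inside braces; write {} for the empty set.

R' = {1, 4, 8, 12, 13, 15}
P ∪ R' = {1, 4, 7, 8, 11, 12, 13, 15}
(P ∪ R')' = {2, 3, 5, 6, 9, 10, 14, 16}
S △ (P ∪ R')' = {1, 5, 8, 9, 10, 13, 15, 16}
(S △ (P ∪ R')') ∪ R = {1, 2, 3, 5, 6, 7, 8, 9, 10, 11, 13, 14, 15, 16}
S ∩ ((S △ (P ∪ R')') ∪ R) = {1, 2, 3, 6, 8, 13, 14, 15}

{1, 2, 3, 6, 8, 13, 14, 15}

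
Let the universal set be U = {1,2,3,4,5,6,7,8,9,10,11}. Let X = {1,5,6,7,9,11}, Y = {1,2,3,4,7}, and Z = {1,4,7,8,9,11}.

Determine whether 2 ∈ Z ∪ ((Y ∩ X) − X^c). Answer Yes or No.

No

2 ∈ Y and 2 ∉ X, so 2 ∉ Y ∩ X
2 ∉ X, so 2 ∈ X^c
2 ∉ (Y ∩ X) and 2 ∈ X^c, so 2 ∉ (Y ∩ X) − X^c
2 ∉ Z and 2 ∉ ((Y ∩ X) − X^c), so 2 ∉ Z ∪ ((Y ∩ X) − X^c)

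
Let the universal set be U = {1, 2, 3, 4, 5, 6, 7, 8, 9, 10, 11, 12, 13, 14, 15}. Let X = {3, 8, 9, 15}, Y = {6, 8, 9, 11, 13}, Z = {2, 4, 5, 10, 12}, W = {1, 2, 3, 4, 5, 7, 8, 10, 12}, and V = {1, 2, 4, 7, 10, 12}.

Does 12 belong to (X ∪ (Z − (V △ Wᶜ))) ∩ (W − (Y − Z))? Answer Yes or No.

12 ∈ W, so 12 ∉ Wᶜ
12 ∈ V and 12 ∉ Wᶜ, so 12 ∈ V △ Wᶜ
12 ∈ Z and 12 ∈ (V △ Wᶜ), so 12 ∉ Z − (V △ Wᶜ)
12 ∉ X and 12 ∉ (Z − (V △ Wᶜ)), so 12 ∉ X ∪ (Z − (V △ Wᶜ))
12 ∉ Y and 12 ∈ Z, so 12 ∉ Y − Z
12 ∈ W and 12 ∉ (Y − Z), so 12 ∈ W − (Y − Z)
12 ∉ (X ∪ (Z − (V △ Wᶜ))) and 12 ∈ (W − (Y − Z)), so 12 ∉ (X ∪ (Z − (V △ Wᶜ))) ∩ (W − (Y − Z))

No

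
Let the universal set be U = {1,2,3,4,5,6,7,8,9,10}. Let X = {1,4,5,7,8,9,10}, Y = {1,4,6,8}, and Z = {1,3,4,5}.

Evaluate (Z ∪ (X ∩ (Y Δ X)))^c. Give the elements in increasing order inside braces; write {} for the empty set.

Y Δ X = {5,6,7,9,10}
X ∩ (Y Δ X) = {5,7,9,10}
Z ∪ (X ∩ (Y Δ X)) = {1,3,4,5,7,9,10}
(Z ∪ (X ∩ (Y Δ X)))^c = {2,6,8}

{2,6,8}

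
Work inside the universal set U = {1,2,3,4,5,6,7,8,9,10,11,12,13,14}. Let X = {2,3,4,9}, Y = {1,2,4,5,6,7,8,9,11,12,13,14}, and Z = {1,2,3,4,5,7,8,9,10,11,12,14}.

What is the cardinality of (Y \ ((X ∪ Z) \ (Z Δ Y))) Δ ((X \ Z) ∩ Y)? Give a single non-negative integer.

X ∪ Z = {1,2,3,4,5,7,8,9,10,11,12,14}
Z Δ Y = {3,6,10,13}
(X ∪ Z) \ (Z Δ Y) = {1,2,4,5,7,8,9,11,12,14}
Y \ ((X ∪ Z) \ (Z Δ Y)) = {6,13}
X \ Z = {}
(X \ Z) ∩ Y = {}
(Y \ ((X ∪ Z) \ (Z Δ Y))) Δ ((X \ Z) ∩ Y) = {6,13}
|(Y \ ((X ∪ Z) \ (Z Δ Y))) Δ ((X \ Z) ∩ Y)| = 2

2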